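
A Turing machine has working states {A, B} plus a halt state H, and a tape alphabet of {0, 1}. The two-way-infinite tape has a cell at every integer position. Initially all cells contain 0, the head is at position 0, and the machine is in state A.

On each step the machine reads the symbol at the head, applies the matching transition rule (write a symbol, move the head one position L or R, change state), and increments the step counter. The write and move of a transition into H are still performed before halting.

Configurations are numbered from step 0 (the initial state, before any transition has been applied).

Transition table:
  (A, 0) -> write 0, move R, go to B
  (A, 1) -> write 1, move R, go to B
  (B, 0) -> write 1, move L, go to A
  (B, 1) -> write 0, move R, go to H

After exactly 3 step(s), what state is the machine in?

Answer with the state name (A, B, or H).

Answer: B

Derivation:
Step 1: in state A at pos 0, read 0 -> (A,0)->write 0,move R,goto B. Now: state=B, head=1, tape[-1..2]=0000 (head:   ^)
Step 2: in state B at pos 1, read 0 -> (B,0)->write 1,move L,goto A. Now: state=A, head=0, tape[-1..2]=0010 (head:  ^)
Step 3: in state A at pos 0, read 0 -> (A,0)->write 0,move R,goto B. Now: state=B, head=1, tape[-1..2]=0010 (head:   ^)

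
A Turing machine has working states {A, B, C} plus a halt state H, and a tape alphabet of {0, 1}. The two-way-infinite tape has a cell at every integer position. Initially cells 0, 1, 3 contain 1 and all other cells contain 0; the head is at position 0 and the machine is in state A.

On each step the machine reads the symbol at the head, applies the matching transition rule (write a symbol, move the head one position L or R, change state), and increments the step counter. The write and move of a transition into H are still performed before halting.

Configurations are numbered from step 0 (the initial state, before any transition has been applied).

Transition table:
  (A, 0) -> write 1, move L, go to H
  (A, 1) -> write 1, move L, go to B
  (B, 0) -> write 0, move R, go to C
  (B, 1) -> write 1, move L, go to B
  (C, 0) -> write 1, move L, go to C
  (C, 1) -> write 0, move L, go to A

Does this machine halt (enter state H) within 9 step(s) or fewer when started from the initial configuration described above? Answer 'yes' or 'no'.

Step 1: in state A at pos 0, read 1 -> (A,1)->write 1,move L,goto B. Now: state=B, head=-1, tape[-2..4]=0011010 (head:  ^)
Step 2: in state B at pos -1, read 0 -> (B,0)->write 0,move R,goto C. Now: state=C, head=0, tape[-2..4]=0011010 (head:   ^)
Step 3: in state C at pos 0, read 1 -> (C,1)->write 0,move L,goto A. Now: state=A, head=-1, tape[-2..4]=0001010 (head:  ^)
Step 4: in state A at pos -1, read 0 -> (A,0)->write 1,move L,goto H. Now: state=H, head=-2, tape[-3..4]=00101010 (head:  ^)
State H reached at step 4; 4 <= 9 -> yes

Answer: yes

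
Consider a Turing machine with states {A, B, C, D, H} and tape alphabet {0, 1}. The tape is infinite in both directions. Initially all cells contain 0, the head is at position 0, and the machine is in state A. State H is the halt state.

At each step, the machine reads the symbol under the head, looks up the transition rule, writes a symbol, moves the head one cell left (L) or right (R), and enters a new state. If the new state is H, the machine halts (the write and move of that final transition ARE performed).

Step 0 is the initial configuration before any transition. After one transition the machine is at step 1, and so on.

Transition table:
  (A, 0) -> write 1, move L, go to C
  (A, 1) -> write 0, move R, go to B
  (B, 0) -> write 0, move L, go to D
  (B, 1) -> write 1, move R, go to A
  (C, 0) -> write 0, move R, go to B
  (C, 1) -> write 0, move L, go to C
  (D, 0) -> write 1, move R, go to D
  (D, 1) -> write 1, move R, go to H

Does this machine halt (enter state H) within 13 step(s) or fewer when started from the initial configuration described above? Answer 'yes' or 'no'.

Answer: yes

Derivation:
Step 1: in state A at pos 0, read 0 -> (A,0)->write 1,move L,goto C. Now: state=C, head=-1, tape[-2..1]=0010 (head:  ^)
Step 2: in state C at pos -1, read 0 -> (C,0)->write 0,move R,goto B. Now: state=B, head=0, tape[-2..1]=0010 (head:   ^)
Step 3: in state B at pos 0, read 1 -> (B,1)->write 1,move R,goto A. Now: state=A, head=1, tape[-2..2]=00100 (head:    ^)
Step 4: in state A at pos 1, read 0 -> (A,0)->write 1,move L,goto C. Now: state=C, head=0, tape[-2..2]=00110 (head:   ^)
Step 5: in state C at pos 0, read 1 -> (C,1)->write 0,move L,goto C. Now: state=C, head=-1, tape[-2..2]=00010 (head:  ^)
Step 6: in state C at pos -1, read 0 -> (C,0)->write 0,move R,goto B. Now: state=B, head=0, tape[-2..2]=00010 (head:   ^)
Step 7: in state B at pos 0, read 0 -> (B,0)->write 0,move L,goto D. Now: state=D, head=-1, tape[-2..2]=00010 (head:  ^)
Step 8: in state D at pos -1, read 0 -> (D,0)->write 1,move R,goto D. Now: state=D, head=0, tape[-2..2]=01010 (head:   ^)
Step 9: in state D at pos 0, read 0 -> (D,0)->write 1,move R,goto D. Now: state=D, head=1, tape[-2..2]=01110 (head:    ^)
Step 10: in state D at pos 1, read 1 -> (D,1)->write 1,move R,goto H. Now: state=H, head=2, tape[-2..3]=011100 (head:     ^)
State H reached at step 10; 10 <= 13 -> yes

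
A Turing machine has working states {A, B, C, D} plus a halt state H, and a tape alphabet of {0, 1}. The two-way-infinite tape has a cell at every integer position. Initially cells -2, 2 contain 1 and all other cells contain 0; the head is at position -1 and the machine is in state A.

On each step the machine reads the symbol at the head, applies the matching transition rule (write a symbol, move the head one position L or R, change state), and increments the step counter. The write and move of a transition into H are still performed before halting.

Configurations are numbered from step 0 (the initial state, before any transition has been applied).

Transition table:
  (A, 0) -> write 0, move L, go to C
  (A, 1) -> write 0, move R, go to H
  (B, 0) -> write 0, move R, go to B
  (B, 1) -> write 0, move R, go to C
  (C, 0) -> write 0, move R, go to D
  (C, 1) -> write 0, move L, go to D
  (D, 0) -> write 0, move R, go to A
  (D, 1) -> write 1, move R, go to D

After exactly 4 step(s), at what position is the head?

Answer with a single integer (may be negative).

Answer: -3

Derivation:
Step 1: in state A at pos -1, read 0 -> (A,0)->write 0,move L,goto C. Now: state=C, head=-2, tape[-3..3]=0100010 (head:  ^)
Step 2: in state C at pos -2, read 1 -> (C,1)->write 0,move L,goto D. Now: state=D, head=-3, tape[-4..3]=00000010 (head:  ^)
Step 3: in state D at pos -3, read 0 -> (D,0)->write 0,move R,goto A. Now: state=A, head=-2, tape[-4..3]=00000010 (head:   ^)
Step 4: in state A at pos -2, read 0 -> (A,0)->write 0,move L,goto C. Now: state=C, head=-3, tape[-4..3]=00000010 (head:  ^)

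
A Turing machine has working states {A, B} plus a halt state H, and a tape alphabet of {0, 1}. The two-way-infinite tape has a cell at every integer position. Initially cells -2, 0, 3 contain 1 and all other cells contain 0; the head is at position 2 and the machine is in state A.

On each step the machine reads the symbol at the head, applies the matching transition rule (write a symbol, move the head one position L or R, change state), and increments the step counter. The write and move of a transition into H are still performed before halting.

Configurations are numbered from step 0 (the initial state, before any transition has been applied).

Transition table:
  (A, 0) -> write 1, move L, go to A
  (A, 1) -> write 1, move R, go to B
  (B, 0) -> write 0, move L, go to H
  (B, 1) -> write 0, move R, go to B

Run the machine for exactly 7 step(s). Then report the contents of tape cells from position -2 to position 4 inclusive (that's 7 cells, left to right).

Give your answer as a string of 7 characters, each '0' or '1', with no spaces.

Answer: 1010000

Derivation:
Step 1: in state A at pos 2, read 0 -> (A,0)->write 1,move L,goto A. Now: state=A, head=1, tape[-3..4]=01010110 (head:     ^)
Step 2: in state A at pos 1, read 0 -> (A,0)->write 1,move L,goto A. Now: state=A, head=0, tape[-3..4]=01011110 (head:    ^)
Step 3: in state A at pos 0, read 1 -> (A,1)->write 1,move R,goto B. Now: state=B, head=1, tape[-3..4]=01011110 (head:     ^)
Step 4: in state B at pos 1, read 1 -> (B,1)->write 0,move R,goto B. Now: state=B, head=2, tape[-3..4]=01010110 (head:      ^)
Step 5: in state B at pos 2, read 1 -> (B,1)->write 0,move R,goto B. Now: state=B, head=3, tape[-3..4]=01010010 (head:       ^)
Step 6: in state B at pos 3, read 1 -> (B,1)->write 0,move R,goto B. Now: state=B, head=4, tape[-3..5]=010100000 (head:        ^)
Step 7: in state B at pos 4, read 0 -> (B,0)->write 0,move L,goto H. Now: state=H, head=3, tape[-3..5]=010100000 (head:       ^)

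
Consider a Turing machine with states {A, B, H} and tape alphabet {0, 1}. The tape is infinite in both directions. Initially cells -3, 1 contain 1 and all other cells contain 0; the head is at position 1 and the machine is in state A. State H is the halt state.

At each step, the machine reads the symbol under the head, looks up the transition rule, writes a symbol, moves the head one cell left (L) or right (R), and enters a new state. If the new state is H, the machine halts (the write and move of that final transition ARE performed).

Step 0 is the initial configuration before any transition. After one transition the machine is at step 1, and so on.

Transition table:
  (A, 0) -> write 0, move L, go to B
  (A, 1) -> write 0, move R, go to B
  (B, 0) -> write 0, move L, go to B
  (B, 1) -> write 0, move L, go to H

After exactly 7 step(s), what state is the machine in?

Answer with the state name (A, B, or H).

Step 1: in state A at pos 1, read 1 -> (A,1)->write 0,move R,goto B. Now: state=B, head=2, tape[-4..3]=01000000 (head:       ^)
Step 2: in state B at pos 2, read 0 -> (B,0)->write 0,move L,goto B. Now: state=B, head=1, tape[-4..3]=01000000 (head:      ^)
Step 3: in state B at pos 1, read 0 -> (B,0)->write 0,move L,goto B. Now: state=B, head=0, tape[-4..3]=01000000 (head:     ^)
Step 4: in state B at pos 0, read 0 -> (B,0)->write 0,move L,goto B. Now: state=B, head=-1, tape[-4..3]=01000000 (head:    ^)
Step 5: in state B at pos -1, read 0 -> (B,0)->write 0,move L,goto B. Now: state=B, head=-2, tape[-4..3]=01000000 (head:   ^)
Step 6: in state B at pos -2, read 0 -> (B,0)->write 0,move L,goto B. Now: state=B, head=-3, tape[-4..3]=01000000 (head:  ^)
Step 7: in state B at pos -3, read 1 -> (B,1)->write 0,move L,goto H. Now: state=H, head=-4, tape[-5..3]=000000000 (head:  ^)

Answer: H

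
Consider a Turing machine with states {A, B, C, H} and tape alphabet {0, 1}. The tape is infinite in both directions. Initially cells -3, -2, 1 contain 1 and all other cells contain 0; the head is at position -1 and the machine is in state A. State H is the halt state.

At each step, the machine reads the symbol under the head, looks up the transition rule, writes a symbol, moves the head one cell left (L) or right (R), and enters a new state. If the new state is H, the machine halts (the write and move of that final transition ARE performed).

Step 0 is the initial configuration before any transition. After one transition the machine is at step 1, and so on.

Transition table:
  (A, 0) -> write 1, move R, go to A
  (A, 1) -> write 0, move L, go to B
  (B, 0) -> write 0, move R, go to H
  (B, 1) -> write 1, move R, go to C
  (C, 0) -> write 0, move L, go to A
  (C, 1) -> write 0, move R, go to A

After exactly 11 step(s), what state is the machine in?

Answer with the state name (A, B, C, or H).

Answer: A

Derivation:
Step 1: in state A at pos -1, read 0 -> (A,0)->write 1,move R,goto A. Now: state=A, head=0, tape[-4..2]=0111010 (head:     ^)
Step 2: in state A at pos 0, read 0 -> (A,0)->write 1,move R,goto A. Now: state=A, head=1, tape[-4..2]=0111110 (head:      ^)
Step 3: in state A at pos 1, read 1 -> (A,1)->write 0,move L,goto B. Now: state=B, head=0, tape[-4..2]=0111100 (head:     ^)
Step 4: in state B at pos 0, read 1 -> (B,1)->write 1,move R,goto C. Now: state=C, head=1, tape[-4..2]=0111100 (head:      ^)
Step 5: in state C at pos 1, read 0 -> (C,0)->write 0,move L,goto A. Now: state=A, head=0, tape[-4..2]=0111100 (head:     ^)
Step 6: in state A at pos 0, read 1 -> (A,1)->write 0,move L,goto B. Now: state=B, head=-1, tape[-4..2]=0111000 (head:    ^)
Step 7: in state B at pos -1, read 1 -> (B,1)->write 1,move R,goto C. Now: state=C, head=0, tape[-4..2]=0111000 (head:     ^)
Step 8: in state C at pos 0, read 0 -> (C,0)->write 0,move L,goto A. Now: state=A, head=-1, tape[-4..2]=0111000 (head:    ^)
Step 9: in state A at pos -1, read 1 -> (A,1)->write 0,move L,goto B. Now: state=B, head=-2, tape[-4..2]=0110000 (head:   ^)
Step 10: in state B at pos -2, read 1 -> (B,1)->write 1,move R,goto C. Now: state=C, head=-1, tape[-4..2]=0110000 (head:    ^)
Step 11: in state C at pos -1, read 0 -> (C,0)->write 0,move L,goto A. Now: state=A, head=-2, tape[-4..2]=0110000 (head:   ^)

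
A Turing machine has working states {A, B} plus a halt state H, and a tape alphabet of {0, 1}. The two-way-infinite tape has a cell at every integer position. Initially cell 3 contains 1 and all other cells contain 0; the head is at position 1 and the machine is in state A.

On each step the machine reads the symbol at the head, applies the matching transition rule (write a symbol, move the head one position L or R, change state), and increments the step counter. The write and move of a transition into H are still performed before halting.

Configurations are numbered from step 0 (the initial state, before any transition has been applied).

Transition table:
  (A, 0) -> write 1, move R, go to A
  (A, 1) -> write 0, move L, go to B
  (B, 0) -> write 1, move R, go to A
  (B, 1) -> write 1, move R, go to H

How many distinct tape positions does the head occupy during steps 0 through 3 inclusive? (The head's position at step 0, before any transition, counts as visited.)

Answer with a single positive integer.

Answer: 3

Derivation:
Step 1: in state A at pos 1, read 0 -> (A,0)->write 1,move R,goto A. Now: state=A, head=2, tape[0..4]=01010 (head:   ^)
Step 2: in state A at pos 2, read 0 -> (A,0)->write 1,move R,goto A. Now: state=A, head=3, tape[0..4]=01110 (head:    ^)
Step 3: in state A at pos 3, read 1 -> (A,1)->write 0,move L,goto B. Now: state=B, head=2, tape[0..4]=01100 (head:   ^)
Head positions at steps 0..3: starting at 1, distinct positions visited = {1, 2, 3} -> 3 position(s)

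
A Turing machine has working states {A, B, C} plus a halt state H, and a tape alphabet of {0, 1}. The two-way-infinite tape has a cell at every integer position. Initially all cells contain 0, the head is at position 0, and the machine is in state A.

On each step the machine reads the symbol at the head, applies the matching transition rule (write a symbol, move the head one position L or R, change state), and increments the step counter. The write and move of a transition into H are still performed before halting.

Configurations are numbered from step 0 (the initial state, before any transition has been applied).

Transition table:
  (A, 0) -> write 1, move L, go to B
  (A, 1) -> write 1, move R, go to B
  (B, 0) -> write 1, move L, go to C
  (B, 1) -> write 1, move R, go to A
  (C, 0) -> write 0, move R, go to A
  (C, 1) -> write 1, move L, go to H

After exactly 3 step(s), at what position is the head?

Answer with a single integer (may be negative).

Answer: -1

Derivation:
Step 1: in state A at pos 0, read 0 -> (A,0)->write 1,move L,goto B. Now: state=B, head=-1, tape[-2..1]=0010 (head:  ^)
Step 2: in state B at pos -1, read 0 -> (B,0)->write 1,move L,goto C. Now: state=C, head=-2, tape[-3..1]=00110 (head:  ^)
Step 3: in state C at pos -2, read 0 -> (C,0)->write 0,move R,goto A. Now: state=A, head=-1, tape[-3..1]=00110 (head:   ^)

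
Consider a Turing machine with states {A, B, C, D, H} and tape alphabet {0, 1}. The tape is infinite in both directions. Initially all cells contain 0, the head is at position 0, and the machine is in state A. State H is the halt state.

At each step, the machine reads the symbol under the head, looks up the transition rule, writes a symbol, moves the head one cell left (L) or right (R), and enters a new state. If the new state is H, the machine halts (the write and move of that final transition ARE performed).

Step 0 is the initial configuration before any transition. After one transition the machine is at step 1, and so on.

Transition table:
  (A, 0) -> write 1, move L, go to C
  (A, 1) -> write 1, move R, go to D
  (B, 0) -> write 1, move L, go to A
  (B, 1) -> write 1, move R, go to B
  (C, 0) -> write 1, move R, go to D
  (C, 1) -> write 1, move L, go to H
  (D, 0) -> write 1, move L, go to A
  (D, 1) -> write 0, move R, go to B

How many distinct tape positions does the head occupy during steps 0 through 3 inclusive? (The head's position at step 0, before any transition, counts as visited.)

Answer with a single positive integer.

Step 1: in state A at pos 0, read 0 -> (A,0)->write 1,move L,goto C. Now: state=C, head=-1, tape[-2..1]=0010 (head:  ^)
Step 2: in state C at pos -1, read 0 -> (C,0)->write 1,move R,goto D. Now: state=D, head=0, tape[-2..1]=0110 (head:   ^)
Step 3: in state D at pos 0, read 1 -> (D,1)->write 0,move R,goto B. Now: state=B, head=1, tape[-2..2]=01000 (head:    ^)
Head positions at steps 0..3: starting at 0, distinct positions visited = {-1, 0, 1} -> 3 position(s)

Answer: 3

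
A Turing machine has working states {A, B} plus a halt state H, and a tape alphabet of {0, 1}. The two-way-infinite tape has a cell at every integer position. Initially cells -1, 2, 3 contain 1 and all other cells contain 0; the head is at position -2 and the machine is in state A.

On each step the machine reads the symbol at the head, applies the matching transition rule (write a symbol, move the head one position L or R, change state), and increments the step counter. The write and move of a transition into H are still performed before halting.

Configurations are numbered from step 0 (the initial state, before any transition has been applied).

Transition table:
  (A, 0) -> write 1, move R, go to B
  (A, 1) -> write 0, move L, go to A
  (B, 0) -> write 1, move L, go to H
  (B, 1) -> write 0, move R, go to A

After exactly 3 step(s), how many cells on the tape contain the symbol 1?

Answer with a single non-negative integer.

Step 1: in state A at pos -2, read 0 -> (A,0)->write 1,move R,goto B. Now: state=B, head=-1, tape[-3..4]=01100110 (head:   ^)
Step 2: in state B at pos -1, read 1 -> (B,1)->write 0,move R,goto A. Now: state=A, head=0, tape[-3..4]=01000110 (head:    ^)
Step 3: in state A at pos 0, read 0 -> (A,0)->write 1,move R,goto B. Now: state=B, head=1, tape[-3..4]=01010110 (head:     ^)
Cells containing 1 after step 3: {-2, 0, 2, 3} -> 4 cell(s)

Answer: 4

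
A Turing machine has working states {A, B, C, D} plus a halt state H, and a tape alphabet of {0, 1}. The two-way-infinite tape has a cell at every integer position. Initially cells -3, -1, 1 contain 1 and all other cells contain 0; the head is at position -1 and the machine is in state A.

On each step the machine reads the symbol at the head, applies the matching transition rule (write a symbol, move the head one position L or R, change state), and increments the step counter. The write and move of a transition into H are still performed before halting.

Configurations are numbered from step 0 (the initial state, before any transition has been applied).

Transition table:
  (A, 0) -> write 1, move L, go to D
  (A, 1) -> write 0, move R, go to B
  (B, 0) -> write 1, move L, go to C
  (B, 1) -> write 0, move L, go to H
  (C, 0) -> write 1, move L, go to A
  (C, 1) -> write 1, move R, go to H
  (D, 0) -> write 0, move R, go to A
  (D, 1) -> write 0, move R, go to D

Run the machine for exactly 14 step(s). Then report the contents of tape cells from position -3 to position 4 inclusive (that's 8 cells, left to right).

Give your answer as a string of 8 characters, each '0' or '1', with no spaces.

Step 1: in state A at pos -1, read 1 -> (A,1)->write 0,move R,goto B. Now: state=B, head=0, tape[-4..2]=0100010 (head:     ^)
Step 2: in state B at pos 0, read 0 -> (B,0)->write 1,move L,goto C. Now: state=C, head=-1, tape[-4..2]=0100110 (head:    ^)
Step 3: in state C at pos -1, read 0 -> (C,0)->write 1,move L,goto A. Now: state=A, head=-2, tape[-4..2]=0101110 (head:   ^)
Step 4: in state A at pos -2, read 0 -> (A,0)->write 1,move L,goto D. Now: state=D, head=-3, tape[-4..2]=0111110 (head:  ^)
Step 5: in state D at pos -3, read 1 -> (D,1)->write 0,move R,goto D. Now: state=D, head=-2, tape[-4..2]=0011110 (head:   ^)
Step 6: in state D at pos -2, read 1 -> (D,1)->write 0,move R,goto D. Now: state=D, head=-1, tape[-4..2]=0001110 (head:    ^)
Step 7: in state D at pos -1, read 1 -> (D,1)->write 0,move R,goto D. Now: state=D, head=0, tape[-4..2]=0000110 (head:     ^)
Step 8: in state D at pos 0, read 1 -> (D,1)->write 0,move R,goto D. Now: state=D, head=1, tape[-4..2]=0000010 (head:      ^)
Step 9: in state D at pos 1, read 1 -> (D,1)->write 0,move R,goto D. Now: state=D, head=2, tape[-4..3]=00000000 (head:       ^)
Step 10: in state D at pos 2, read 0 -> (D,0)->write 0,move R,goto A. Now: state=A, head=3, tape[-4..4]=000000000 (head:        ^)
Step 11: in state A at pos 3, read 0 -> (A,0)->write 1,move L,goto D. Now: state=D, head=2, tape[-4..4]=000000010 (head:       ^)
Step 12: in state D at pos 2, read 0 -> (D,0)->write 0,move R,goto A. Now: state=A, head=3, tape[-4..4]=000000010 (head:        ^)
Step 13: in state A at pos 3, read 1 -> (A,1)->write 0,move R,goto B. Now: state=B, head=4, tape[-4..5]=0000000000 (head:         ^)
Step 14: in state B at pos 4, read 0 -> (B,0)->write 1,move L,goto C. Now: state=C, head=3, tape[-4..5]=0000000010 (head:        ^)

Answer: 00000001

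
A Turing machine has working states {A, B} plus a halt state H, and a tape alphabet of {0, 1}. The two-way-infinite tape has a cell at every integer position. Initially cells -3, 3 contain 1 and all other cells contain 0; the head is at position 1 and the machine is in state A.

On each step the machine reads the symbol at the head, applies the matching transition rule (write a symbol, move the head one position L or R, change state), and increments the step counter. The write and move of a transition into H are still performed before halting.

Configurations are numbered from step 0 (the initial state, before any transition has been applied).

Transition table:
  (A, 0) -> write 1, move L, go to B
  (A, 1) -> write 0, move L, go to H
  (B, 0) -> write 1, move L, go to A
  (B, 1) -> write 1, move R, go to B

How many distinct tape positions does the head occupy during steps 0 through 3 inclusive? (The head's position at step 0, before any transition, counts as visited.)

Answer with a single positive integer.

Answer: 4

Derivation:
Step 1: in state A at pos 1, read 0 -> (A,0)->write 1,move L,goto B. Now: state=B, head=0, tape[-4..4]=010001010 (head:     ^)
Step 2: in state B at pos 0, read 0 -> (B,0)->write 1,move L,goto A. Now: state=A, head=-1, tape[-4..4]=010011010 (head:    ^)
Step 3: in state A at pos -1, read 0 -> (A,0)->write 1,move L,goto B. Now: state=B, head=-2, tape[-4..4]=010111010 (head:   ^)
Head positions at steps 0..3: starting at 1, distinct positions visited = {-2, -1, 0, 1} -> 4 position(s)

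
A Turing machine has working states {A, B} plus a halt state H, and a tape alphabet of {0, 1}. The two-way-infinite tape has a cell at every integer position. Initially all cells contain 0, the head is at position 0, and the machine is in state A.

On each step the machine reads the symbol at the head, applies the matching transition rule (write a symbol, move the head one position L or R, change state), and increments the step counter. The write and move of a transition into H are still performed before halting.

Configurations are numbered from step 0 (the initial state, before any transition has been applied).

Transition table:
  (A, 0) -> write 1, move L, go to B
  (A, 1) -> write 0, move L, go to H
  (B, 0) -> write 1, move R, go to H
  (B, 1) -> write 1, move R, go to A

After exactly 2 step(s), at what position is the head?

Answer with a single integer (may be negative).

Step 1: in state A at pos 0, read 0 -> (A,0)->write 1,move L,goto B. Now: state=B, head=-1, tape[-2..1]=0010 (head:  ^)
Step 2: in state B at pos -1, read 0 -> (B,0)->write 1,move R,goto H. Now: state=H, head=0, tape[-2..1]=0110 (head:   ^)

Answer: 0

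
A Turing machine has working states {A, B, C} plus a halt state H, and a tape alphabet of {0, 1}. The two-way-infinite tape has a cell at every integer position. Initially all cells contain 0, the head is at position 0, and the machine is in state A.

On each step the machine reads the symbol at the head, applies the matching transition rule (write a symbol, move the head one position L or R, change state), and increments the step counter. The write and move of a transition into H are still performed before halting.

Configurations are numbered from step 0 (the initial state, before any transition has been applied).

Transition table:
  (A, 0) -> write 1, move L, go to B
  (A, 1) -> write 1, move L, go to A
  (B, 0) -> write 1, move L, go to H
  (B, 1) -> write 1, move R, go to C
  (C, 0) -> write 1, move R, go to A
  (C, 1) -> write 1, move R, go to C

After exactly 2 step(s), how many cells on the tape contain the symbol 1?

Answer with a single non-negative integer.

Answer: 2

Derivation:
Step 1: in state A at pos 0, read 0 -> (A,0)->write 1,move L,goto B. Now: state=B, head=-1, tape[-2..1]=0010 (head:  ^)
Step 2: in state B at pos -1, read 0 -> (B,0)->write 1,move L,goto H. Now: state=H, head=-2, tape[-3..1]=00110 (head:  ^)
Cells containing 1 after step 2: {-1, 0} -> 2 cell(s)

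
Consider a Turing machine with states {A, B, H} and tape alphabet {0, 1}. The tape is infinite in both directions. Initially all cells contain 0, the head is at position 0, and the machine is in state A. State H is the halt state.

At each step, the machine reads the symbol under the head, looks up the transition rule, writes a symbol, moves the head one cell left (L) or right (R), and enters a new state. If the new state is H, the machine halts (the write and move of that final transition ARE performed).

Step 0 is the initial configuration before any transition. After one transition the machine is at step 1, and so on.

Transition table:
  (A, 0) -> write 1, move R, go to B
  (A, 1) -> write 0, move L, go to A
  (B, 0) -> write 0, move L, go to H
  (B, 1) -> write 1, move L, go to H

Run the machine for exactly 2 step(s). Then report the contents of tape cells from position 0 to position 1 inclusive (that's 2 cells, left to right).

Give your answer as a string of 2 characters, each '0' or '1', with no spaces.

Answer: 10

Derivation:
Step 1: in state A at pos 0, read 0 -> (A,0)->write 1,move R,goto B. Now: state=B, head=1, tape[-1..2]=0100 (head:   ^)
Step 2: in state B at pos 1, read 0 -> (B,0)->write 0,move L,goto H. Now: state=H, head=0, tape[-1..2]=0100 (head:  ^)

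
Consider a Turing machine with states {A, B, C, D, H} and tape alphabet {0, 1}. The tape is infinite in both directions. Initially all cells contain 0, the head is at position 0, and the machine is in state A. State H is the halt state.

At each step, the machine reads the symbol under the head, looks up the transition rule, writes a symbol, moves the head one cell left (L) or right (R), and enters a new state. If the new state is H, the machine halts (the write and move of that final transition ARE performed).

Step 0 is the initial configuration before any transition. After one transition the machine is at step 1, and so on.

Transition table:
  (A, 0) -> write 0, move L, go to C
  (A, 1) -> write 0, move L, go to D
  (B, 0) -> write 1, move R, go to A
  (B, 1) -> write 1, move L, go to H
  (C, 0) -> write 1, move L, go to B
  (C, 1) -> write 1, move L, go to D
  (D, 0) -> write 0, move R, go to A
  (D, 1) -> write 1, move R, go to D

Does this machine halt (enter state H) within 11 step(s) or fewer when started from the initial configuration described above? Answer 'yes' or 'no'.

Answer: yes

Derivation:
Step 1: in state A at pos 0, read 0 -> (A,0)->write 0,move L,goto C. Now: state=C, head=-1, tape[-2..1]=0000 (head:  ^)
Step 2: in state C at pos -1, read 0 -> (C,0)->write 1,move L,goto B. Now: state=B, head=-2, tape[-3..1]=00100 (head:  ^)
Step 3: in state B at pos -2, read 0 -> (B,0)->write 1,move R,goto A. Now: state=A, head=-1, tape[-3..1]=01100 (head:   ^)
Step 4: in state A at pos -1, read 1 -> (A,1)->write 0,move L,goto D. Now: state=D, head=-2, tape[-3..1]=01000 (head:  ^)
Step 5: in state D at pos -2, read 1 -> (D,1)->write 1,move R,goto D. Now: state=D, head=-1, tape[-3..1]=01000 (head:   ^)
Step 6: in state D at pos -1, read 0 -> (D,0)->write 0,move R,goto A. Now: state=A, head=0, tape[-3..1]=01000 (head:    ^)
Step 7: in state A at pos 0, read 0 -> (A,0)->write 0,move L,goto C. Now: state=C, head=-1, tape[-3..1]=01000 (head:   ^)
Step 8: in state C at pos -1, read 0 -> (C,0)->write 1,move L,goto B. Now: state=B, head=-2, tape[-3..1]=01100 (head:  ^)
Step 9: in state B at pos -2, read 1 -> (B,1)->write 1,move L,goto H. Now: state=H, head=-3, tape[-4..1]=001100 (head:  ^)
State H reached at step 9; 9 <= 11 -> yes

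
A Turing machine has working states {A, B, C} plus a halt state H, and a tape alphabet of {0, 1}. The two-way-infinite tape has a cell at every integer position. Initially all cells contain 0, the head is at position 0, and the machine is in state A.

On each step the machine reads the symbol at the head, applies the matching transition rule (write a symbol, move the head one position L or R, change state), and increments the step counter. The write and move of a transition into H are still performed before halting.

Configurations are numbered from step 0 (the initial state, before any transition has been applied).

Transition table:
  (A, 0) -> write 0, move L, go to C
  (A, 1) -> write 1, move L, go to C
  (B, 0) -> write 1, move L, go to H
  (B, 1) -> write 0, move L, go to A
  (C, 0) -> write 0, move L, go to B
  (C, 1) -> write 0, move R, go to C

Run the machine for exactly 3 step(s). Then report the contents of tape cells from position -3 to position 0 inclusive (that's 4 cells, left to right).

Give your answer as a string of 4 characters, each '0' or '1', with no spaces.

Step 1: in state A at pos 0, read 0 -> (A,0)->write 0,move L,goto C. Now: state=C, head=-1, tape[-2..1]=0000 (head:  ^)
Step 2: in state C at pos -1, read 0 -> (C,0)->write 0,move L,goto B. Now: state=B, head=-2, tape[-3..1]=00000 (head:  ^)
Step 3: in state B at pos -2, read 0 -> (B,0)->write 1,move L,goto H. Now: state=H, head=-3, tape[-4..1]=001000 (head:  ^)

Answer: 0100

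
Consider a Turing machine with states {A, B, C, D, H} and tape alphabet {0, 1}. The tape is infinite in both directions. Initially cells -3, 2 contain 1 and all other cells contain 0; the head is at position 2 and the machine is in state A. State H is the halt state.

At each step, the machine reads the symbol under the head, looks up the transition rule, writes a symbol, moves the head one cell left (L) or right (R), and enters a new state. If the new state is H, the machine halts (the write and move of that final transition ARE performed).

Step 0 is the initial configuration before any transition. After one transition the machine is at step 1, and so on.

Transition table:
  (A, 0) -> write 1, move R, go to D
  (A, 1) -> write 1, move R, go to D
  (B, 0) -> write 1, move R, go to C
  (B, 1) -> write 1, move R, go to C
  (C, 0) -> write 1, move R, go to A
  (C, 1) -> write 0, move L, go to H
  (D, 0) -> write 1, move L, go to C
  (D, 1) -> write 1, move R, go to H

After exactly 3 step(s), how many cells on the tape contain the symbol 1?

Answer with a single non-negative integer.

Answer: 2

Derivation:
Step 1: in state A at pos 2, read 1 -> (A,1)->write 1,move R,goto D. Now: state=D, head=3, tape[-4..4]=010000100 (head:        ^)
Step 2: in state D at pos 3, read 0 -> (D,0)->write 1,move L,goto C. Now: state=C, head=2, tape[-4..4]=010000110 (head:       ^)
Step 3: in state C at pos 2, read 1 -> (C,1)->write 0,move L,goto H. Now: state=H, head=1, tape[-4..4]=010000010 (head:      ^)
Cells containing 1 after step 3: {-3, 3} -> 2 cell(s)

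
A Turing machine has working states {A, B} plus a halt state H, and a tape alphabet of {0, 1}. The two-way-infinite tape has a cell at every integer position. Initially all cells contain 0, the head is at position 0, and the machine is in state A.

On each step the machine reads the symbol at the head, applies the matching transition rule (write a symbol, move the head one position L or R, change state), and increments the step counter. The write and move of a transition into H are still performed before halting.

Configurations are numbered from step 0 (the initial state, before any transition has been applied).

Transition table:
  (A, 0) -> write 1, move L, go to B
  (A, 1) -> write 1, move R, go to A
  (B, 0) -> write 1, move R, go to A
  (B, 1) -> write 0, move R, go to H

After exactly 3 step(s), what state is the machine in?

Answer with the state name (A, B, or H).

Step 1: in state A at pos 0, read 0 -> (A,0)->write 1,move L,goto B. Now: state=B, head=-1, tape[-2..1]=0010 (head:  ^)
Step 2: in state B at pos -1, read 0 -> (B,0)->write 1,move R,goto A. Now: state=A, head=0, tape[-2..1]=0110 (head:   ^)
Step 3: in state A at pos 0, read 1 -> (A,1)->write 1,move R,goto A. Now: state=A, head=1, tape[-2..2]=01100 (head:    ^)

Answer: A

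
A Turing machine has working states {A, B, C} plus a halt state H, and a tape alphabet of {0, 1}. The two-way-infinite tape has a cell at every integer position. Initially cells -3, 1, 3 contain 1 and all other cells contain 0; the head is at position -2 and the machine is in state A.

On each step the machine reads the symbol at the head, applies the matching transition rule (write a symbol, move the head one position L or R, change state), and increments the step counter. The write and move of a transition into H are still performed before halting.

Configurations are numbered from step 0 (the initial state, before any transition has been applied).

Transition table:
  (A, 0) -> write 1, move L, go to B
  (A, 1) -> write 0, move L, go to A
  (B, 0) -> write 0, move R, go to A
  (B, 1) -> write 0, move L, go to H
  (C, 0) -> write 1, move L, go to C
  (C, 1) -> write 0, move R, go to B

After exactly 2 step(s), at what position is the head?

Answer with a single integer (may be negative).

Step 1: in state A at pos -2, read 0 -> (A,0)->write 1,move L,goto B. Now: state=B, head=-3, tape[-4..4]=011001010 (head:  ^)
Step 2: in state B at pos -3, read 1 -> (B,1)->write 0,move L,goto H. Now: state=H, head=-4, tape[-5..4]=0001001010 (head:  ^)

Answer: -4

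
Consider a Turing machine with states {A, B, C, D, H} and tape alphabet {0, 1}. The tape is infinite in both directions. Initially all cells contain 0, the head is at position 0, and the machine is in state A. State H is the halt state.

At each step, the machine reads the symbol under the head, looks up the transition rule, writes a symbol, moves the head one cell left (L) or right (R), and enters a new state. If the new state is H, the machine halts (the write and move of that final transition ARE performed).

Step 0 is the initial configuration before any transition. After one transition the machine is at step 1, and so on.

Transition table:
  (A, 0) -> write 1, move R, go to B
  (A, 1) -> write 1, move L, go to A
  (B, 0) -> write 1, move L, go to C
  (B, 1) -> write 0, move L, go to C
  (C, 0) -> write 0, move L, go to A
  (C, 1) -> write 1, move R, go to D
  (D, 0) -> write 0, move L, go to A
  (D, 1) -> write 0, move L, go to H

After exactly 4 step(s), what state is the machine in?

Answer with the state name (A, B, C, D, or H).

Answer: H

Derivation:
Step 1: in state A at pos 0, read 0 -> (A,0)->write 1,move R,goto B. Now: state=B, head=1, tape[-1..2]=0100 (head:   ^)
Step 2: in state B at pos 1, read 0 -> (B,0)->write 1,move L,goto C. Now: state=C, head=0, tape[-1..2]=0110 (head:  ^)
Step 3: in state C at pos 0, read 1 -> (C,1)->write 1,move R,goto D. Now: state=D, head=1, tape[-1..2]=0110 (head:   ^)
Step 4: in state D at pos 1, read 1 -> (D,1)->write 0,move L,goto H. Now: state=H, head=0, tape[-1..2]=0100 (head:  ^)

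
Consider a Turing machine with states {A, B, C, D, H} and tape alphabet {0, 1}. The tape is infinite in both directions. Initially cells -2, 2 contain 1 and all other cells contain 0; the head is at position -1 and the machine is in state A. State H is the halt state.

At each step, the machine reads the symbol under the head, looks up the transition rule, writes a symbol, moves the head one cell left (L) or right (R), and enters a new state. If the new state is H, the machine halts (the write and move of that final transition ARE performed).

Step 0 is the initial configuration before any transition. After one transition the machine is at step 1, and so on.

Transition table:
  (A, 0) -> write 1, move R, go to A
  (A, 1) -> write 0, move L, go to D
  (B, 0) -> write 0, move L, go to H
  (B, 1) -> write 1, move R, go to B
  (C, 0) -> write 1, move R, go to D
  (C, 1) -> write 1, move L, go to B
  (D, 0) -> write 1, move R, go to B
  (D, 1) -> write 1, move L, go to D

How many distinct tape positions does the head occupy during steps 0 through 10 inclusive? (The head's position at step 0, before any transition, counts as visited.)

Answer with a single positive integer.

Answer: 6

Derivation:
Step 1: in state A at pos -1, read 0 -> (A,0)->write 1,move R,goto A. Now: state=A, head=0, tape[-3..3]=0110010 (head:    ^)
Step 2: in state A at pos 0, read 0 -> (A,0)->write 1,move R,goto A. Now: state=A, head=1, tape[-3..3]=0111010 (head:     ^)
Step 3: in state A at pos 1, read 0 -> (A,0)->write 1,move R,goto A. Now: state=A, head=2, tape[-3..3]=0111110 (head:      ^)
Step 4: in state A at pos 2, read 1 -> (A,1)->write 0,move L,goto D. Now: state=D, head=1, tape[-3..3]=0111100 (head:     ^)
Step 5: in state D at pos 1, read 1 -> (D,1)->write 1,move L,goto D. Now: state=D, head=0, tape[-3..3]=0111100 (head:    ^)
Step 6: in state D at pos 0, read 1 -> (D,1)->write 1,move L,goto D. Now: state=D, head=-1, tape[-3..3]=0111100 (head:   ^)
Step 7: in state D at pos -1, read 1 -> (D,1)->write 1,move L,goto D. Now: state=D, head=-2, tape[-3..3]=0111100 (head:  ^)
Step 8: in state D at pos -2, read 1 -> (D,1)->write 1,move L,goto D. Now: state=D, head=-3, tape[-4..3]=00111100 (head:  ^)
Step 9: in state D at pos -3, read 0 -> (D,0)->write 1,move R,goto B. Now: state=B, head=-2, tape[-4..3]=01111100 (head:   ^)
Step 10: in state B at pos -2, read 1 -> (B,1)->write 1,move R,goto B. Now: state=B, head=-1, tape[-4..3]=01111100 (head:    ^)
Head positions at steps 0..10: starting at -1, distinct positions visited = {-3, -2, -1, 0, 1, 2} -> 6 position(s)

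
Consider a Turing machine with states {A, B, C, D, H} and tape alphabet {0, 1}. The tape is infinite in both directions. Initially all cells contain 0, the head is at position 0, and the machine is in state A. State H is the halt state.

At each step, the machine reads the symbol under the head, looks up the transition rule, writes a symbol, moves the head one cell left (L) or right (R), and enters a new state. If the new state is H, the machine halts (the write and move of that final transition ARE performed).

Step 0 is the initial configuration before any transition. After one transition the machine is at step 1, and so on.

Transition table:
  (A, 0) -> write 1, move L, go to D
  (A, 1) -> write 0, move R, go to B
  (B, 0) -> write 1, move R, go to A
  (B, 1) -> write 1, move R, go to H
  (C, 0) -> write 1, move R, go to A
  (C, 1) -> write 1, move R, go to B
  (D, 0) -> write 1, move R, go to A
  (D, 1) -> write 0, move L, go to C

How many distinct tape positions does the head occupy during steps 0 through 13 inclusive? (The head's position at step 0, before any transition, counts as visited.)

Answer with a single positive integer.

Answer: 5

Derivation:
Step 1: in state A at pos 0, read 0 -> (A,0)->write 1,move L,goto D. Now: state=D, head=-1, tape[-2..1]=0010 (head:  ^)
Step 2: in state D at pos -1, read 0 -> (D,0)->write 1,move R,goto A. Now: state=A, head=0, tape[-2..1]=0110 (head:   ^)
Step 3: in state A at pos 0, read 1 -> (A,1)->write 0,move R,goto B. Now: state=B, head=1, tape[-2..2]=01000 (head:    ^)
Step 4: in state B at pos 1, read 0 -> (B,0)->write 1,move R,goto A. Now: state=A, head=2, tape[-2..3]=010100 (head:     ^)
Step 5: in state A at pos 2, read 0 -> (A,0)->write 1,move L,goto D. Now: state=D, head=1, tape[-2..3]=010110 (head:    ^)
Step 6: in state D at pos 1, read 1 -> (D,1)->write 0,move L,goto C. Now: state=C, head=0, tape[-2..3]=010010 (head:   ^)
Step 7: in state C at pos 0, read 0 -> (C,0)->write 1,move R,goto A. Now: state=A, head=1, tape[-2..3]=011010 (head:    ^)
Step 8: in state A at pos 1, read 0 -> (A,0)->write 1,move L,goto D. Now: state=D, head=0, tape[-2..3]=011110 (head:   ^)
Step 9: in state D at pos 0, read 1 -> (D,1)->write 0,move L,goto C. Now: state=C, head=-1, tape[-2..3]=010110 (head:  ^)
Step 10: in state C at pos -1, read 1 -> (C,1)->write 1,move R,goto B. Now: state=B, head=0, tape[-2..3]=010110 (head:   ^)
Step 11: in state B at pos 0, read 0 -> (B,0)->write 1,move R,goto A. Now: state=A, head=1, tape[-2..3]=011110 (head:    ^)
Step 12: in state A at pos 1, read 1 -> (A,1)->write 0,move R,goto B. Now: state=B, head=2, tape[-2..3]=011010 (head:     ^)
Step 13: in state B at pos 2, read 1 -> (B,1)->write 1,move R,goto H. Now: state=H, head=3, tape[-2..4]=0110100 (head:      ^)
Head positions at steps 0..13: starting at 0, distinct positions visited = {-1, 0, 1, 2, 3} -> 5 position(s)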